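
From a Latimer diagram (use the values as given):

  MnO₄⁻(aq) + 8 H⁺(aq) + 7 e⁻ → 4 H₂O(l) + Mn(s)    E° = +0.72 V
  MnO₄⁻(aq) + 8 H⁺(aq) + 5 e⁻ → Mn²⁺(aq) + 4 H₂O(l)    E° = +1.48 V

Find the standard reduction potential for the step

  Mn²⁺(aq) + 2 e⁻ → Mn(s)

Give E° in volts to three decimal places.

-1.180 V

Sequential free energies add, so n₃E°₃ = n₁E°₁ + n₂E°₂.
With n₃ = 7, and the known step contributing 5×(+1.48) V, the unknown satisfies 2·E° = 7×(+0.72) − 5×(+1.48) = -2.360.
E° = -2.360 / 2 = -1.180 V.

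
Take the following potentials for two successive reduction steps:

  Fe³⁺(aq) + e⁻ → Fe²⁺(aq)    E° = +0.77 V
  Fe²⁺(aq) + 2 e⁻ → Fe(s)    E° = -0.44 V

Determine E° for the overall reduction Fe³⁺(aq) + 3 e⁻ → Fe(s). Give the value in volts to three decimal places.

Adding the free-energy changes (−nFE°) of the two steps gives −n₃FE°₃ = −n₁FE°₁ − n₂FE°₂.
E°₃ = (1×+0.77 + 2×-0.44) / 3 = (-0.110) / 3 = -0.037 V.

-0.037 V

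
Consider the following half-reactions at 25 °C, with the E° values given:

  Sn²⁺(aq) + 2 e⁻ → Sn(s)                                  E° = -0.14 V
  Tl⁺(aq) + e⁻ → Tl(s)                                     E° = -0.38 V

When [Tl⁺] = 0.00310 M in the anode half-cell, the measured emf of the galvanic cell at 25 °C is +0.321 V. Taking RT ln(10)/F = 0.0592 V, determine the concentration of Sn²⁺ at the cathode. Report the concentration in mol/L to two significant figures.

Sn²⁺/Sn is the cathode, Tl⁺/Tl the anode: E°cell = +0.24 V, n = 2.
Overall reaction: Sn²⁺(aq) + 2 Tl(s) → Sn(s) + 2 Tl⁺(aq); Q = [Tl⁺]^2/[Sn²⁺]^1.
From E = E° − (0.0592/n) log Q: log Q = (E° − E)·n/0.0592 = (+0.24 − (+0.321))·2/0.0592 = -2.7365.
So 1·log[Sn²⁺] = 2·log(0.0031) − log Q = -5.0173 − (-2.7365) = -2.2808; [Sn²⁺] = 10^(-2.2808) ≈ 0.0052 M.

0.0052 M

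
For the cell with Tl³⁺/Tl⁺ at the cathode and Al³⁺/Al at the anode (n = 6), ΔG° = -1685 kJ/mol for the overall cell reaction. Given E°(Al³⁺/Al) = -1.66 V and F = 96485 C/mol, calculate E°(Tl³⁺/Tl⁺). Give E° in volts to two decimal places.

+1.25 V

E°cell = −ΔG°/(nF) = −(-1685×10³)/((6)(96485)) = +2.911 V.
Since Tl³⁺/Tl⁺ is the cathode and Al³⁺/Al the anode, E°cell = E°(Tl³⁺/Tl⁺) − E°(Al³⁺/Al).
So E°(Tl³⁺/Tl⁺) = E°cell + E°(Al³⁺/Al) = +2.911 + (-1.66) = +1.25 V.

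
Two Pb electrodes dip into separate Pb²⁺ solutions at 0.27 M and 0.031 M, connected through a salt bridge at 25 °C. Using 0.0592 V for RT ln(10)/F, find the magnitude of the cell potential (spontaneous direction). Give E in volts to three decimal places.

+0.028 V

For a concentration cell E°cell = 0. The 0.27 M side is the cathode (reduction is favoured where [Pb²⁺] is higher).
With n = 2, E = −(0.0592/2) log([Pb²⁺]ₐₙ/[Pb²⁺]꜀ₐₜ) = −(0.0592/2) log(0.031/0.27) = −(0.0592/2)(-0.940) = +0.028 V.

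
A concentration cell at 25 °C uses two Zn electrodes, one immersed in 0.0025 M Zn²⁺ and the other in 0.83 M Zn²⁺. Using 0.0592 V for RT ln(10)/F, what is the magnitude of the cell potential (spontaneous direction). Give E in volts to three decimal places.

+0.075 V

For a concentration cell E°cell = 0. The 0.83 M side is the cathode (reduction is favoured where [Zn²⁺] is higher).
With n = 2, E = −(0.0592/2) log([Zn²⁺]ₐₙ/[Zn²⁺]꜀ₐₜ) = −(0.0592/2) log(0.0025/0.83) = −(0.0592/2)(-2.521) = +0.075 V.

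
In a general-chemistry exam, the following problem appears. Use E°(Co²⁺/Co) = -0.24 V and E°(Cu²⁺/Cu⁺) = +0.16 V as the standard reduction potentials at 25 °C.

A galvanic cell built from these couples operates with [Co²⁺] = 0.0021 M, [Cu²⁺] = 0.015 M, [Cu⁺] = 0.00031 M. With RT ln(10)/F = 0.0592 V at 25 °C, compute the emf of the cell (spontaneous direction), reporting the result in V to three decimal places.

Cu²⁺/Cu⁺ is the cathode (higher E°), Co²⁺/Co the anode: E°cell = +0.16 − (-0.24) = +0.40 V, n = 2.
Overall: 2 Cu²⁺(aq) + Co(s) → 2 Cu⁺(aq) + Co²⁺(aq)
Q = [Cu⁺]^2·[Co²⁺] / ([Cu²⁺]^2); log Q = -6.047.
E = E° − (0.0592/n) log Q = +0.40 − (0.0592/2)(-6.047) = +0.579 V.

+0.579 V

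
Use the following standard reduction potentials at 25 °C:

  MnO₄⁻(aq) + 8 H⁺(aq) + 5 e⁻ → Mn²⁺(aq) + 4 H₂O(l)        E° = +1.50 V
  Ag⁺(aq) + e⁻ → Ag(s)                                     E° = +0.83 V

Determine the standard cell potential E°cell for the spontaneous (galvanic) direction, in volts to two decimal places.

+0.67 V

The MnO₄⁻/Mn²⁺ couple has the higher reduction potential, so it is the cathode; Ag⁺/Ag is oxidised at the anode.
E°cell = E°(cathode) − E°(anode) = (+1.50) − (+0.83) = +0.67 V.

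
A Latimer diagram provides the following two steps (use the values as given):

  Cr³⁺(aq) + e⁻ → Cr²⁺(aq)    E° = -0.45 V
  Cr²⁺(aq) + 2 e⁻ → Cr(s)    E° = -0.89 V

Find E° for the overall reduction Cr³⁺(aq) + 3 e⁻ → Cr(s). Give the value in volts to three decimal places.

Since ΔG° = −nFE° is additive over sequential reductions, n₃E°₃ = n₁E°₁ + n₂E°₂.
E°₃ = (1×-0.45 + 2×-0.89) / 3 = (-2.230) / 3 = -0.743 V.
E° values themselves are not directly additive — weighting by electron count is essential.

-0.743 V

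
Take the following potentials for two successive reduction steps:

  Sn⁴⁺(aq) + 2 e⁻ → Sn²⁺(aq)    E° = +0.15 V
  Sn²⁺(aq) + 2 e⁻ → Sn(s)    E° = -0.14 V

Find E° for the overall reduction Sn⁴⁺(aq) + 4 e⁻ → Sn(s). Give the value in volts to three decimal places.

Standard free energies of sequential steps add: ΔG°₃ = ΔG°₁ + ΔG°₂, so n₃E°₃ = n₁E°₁ + n₂E°₂.
E°₃ = (2×+0.15 + 2×-0.14) / 4 = (+0.020) / 4 = +0.005 V.

+0.005 V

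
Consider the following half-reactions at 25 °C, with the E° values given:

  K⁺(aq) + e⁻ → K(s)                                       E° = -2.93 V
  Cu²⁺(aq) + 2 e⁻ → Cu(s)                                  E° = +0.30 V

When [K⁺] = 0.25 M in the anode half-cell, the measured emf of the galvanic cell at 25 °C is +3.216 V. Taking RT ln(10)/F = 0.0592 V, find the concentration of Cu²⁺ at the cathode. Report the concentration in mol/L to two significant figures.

Cu²⁺/Cu is the cathode, K⁺/K the anode: E°cell = +3.23 V, n = 2.
Overall reaction: Cu²⁺(aq) + 2 K(s) → Cu(s) + 2 K⁺(aq); Q = [K⁺]^2/[Cu²⁺]^1.
From E = E° − (0.0592/n) log Q: log Q = (E° − E)·n/0.0592 = (+3.23 − (+3.216))·2/0.0592 = 0.4730.
So 1·log[Cu²⁺] = 2·log(0.25) − log Q = -1.2041 − (0.4730) = -1.6771; [Cu²⁺] = 10^(-1.6771) ≈ 0.021 M.

0.021 M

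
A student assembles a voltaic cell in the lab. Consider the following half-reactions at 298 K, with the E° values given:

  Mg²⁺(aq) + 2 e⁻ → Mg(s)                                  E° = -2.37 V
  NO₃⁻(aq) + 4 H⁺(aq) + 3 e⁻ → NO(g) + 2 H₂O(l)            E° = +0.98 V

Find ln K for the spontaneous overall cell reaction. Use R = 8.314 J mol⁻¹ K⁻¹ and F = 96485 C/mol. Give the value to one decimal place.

782.8

Cathode: NO₃⁻/NO; anode: Mg²⁺/Mg. E°cell = (+0.98) − (-2.37) = +3.35 V, with n = 6.
ΔG° = −nFE° = −RT ln K, so ln K = nFE°/(RT) = (6)(96485)(+3.35) / ((8.314)(298)) = 782.762.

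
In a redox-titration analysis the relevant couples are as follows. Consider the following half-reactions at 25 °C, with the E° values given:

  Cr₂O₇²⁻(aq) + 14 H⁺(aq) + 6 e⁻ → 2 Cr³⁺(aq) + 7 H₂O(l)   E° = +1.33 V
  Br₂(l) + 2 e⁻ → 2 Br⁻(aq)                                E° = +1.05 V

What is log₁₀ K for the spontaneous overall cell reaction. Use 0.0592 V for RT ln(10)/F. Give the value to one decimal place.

Cathode: Cr₂O₇²⁻/Cr³⁺; anode: Br₂/Br⁻. E°cell = +0.28 V, n = 6.
log K = nE°cell / 0.0592 = (6)(+0.28) / 0.0592 = 28.4.

28.4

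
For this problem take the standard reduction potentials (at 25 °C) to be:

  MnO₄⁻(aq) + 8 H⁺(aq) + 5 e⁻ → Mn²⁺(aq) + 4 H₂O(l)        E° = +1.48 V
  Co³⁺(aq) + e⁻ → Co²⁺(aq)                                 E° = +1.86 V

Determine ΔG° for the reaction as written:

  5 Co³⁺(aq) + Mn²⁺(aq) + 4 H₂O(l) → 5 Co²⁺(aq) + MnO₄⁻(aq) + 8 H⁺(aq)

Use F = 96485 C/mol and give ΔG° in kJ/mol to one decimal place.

As written, Co³⁺/Co²⁺ is reduced (cathode) and MnO₄⁻/Mn²⁺ is oxidised (anode), so E°cell = (+1.86) − (+1.48) = +0.38 V.
Balancing electrons gives n = 5.
ΔG° = −nFE° = −(5)(96485)(+0.38) = -183,322 J = -183.3 kJ/mol.

-183.3 kJ/mol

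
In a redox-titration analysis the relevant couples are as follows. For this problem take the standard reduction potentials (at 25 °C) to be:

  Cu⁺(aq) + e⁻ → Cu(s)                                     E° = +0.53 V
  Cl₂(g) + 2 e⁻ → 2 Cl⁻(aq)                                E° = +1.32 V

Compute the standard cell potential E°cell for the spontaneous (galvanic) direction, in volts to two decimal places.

+0.79 V

The Cl₂/Cl⁻ couple has the higher reduction potential, so it is the cathode; Cu⁺/Cu is oxidised at the anode.
E°cell = E°(cathode) − E°(anode) = (+1.32) − (+0.53) = +0.79 V.
Since E°cell > 0, the reaction is spontaneous under standard conditions.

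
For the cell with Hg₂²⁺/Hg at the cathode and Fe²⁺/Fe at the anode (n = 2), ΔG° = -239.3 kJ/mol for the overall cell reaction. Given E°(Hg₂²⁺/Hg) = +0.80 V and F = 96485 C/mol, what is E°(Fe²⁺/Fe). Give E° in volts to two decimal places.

-0.44 V

E°cell = −ΔG°/(nF) = −(-239.3×10³)/((2)(96485)) = +1.240 V.
Since Hg₂²⁺/Hg is the cathode and Fe²⁺/Fe the anode, E°cell = E°(Hg₂²⁺/Hg) − E°(Fe²⁺/Fe).
So E°(Fe²⁺/Fe) = E°(Hg₂²⁺/Hg) − E°cell = (+0.80) − (+1.240) = -0.44 V.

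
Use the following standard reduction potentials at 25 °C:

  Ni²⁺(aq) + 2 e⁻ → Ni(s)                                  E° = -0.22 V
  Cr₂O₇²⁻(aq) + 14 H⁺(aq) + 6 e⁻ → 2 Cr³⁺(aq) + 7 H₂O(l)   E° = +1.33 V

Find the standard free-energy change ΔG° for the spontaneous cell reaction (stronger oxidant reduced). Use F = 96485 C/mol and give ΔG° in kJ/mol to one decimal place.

Cr₂O₇²⁻/Cr³⁺ (E° = +1.33 V) is the cathode; Ni²⁺/Ni (E° = -0.22 V) is the anode, so E°cell = +1.55 V.
Balancing electrons gives n = 6 (lcm of 6 and 2).
ΔG° = −nFE° = −(6)(96485)(+1.55) = -897,310 J = -897.3 kJ/mol.

-897.3 kJ/mol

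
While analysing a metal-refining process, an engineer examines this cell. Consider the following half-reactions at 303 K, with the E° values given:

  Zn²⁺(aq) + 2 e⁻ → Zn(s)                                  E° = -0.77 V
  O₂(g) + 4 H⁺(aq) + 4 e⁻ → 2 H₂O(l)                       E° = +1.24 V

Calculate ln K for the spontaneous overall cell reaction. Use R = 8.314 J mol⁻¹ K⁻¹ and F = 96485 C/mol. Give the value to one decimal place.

307.9

Cathode: O₂/H₂O; anode: Zn²⁺/Zn. E°cell = (+1.24) − (-0.77) = +2.01 V, with n = 4.
ΔG° = −nFE° = −RT ln K, so ln K = nFE°/(RT) = (4)(96485)(+2.01) / ((8.314)(303)) = 307.938.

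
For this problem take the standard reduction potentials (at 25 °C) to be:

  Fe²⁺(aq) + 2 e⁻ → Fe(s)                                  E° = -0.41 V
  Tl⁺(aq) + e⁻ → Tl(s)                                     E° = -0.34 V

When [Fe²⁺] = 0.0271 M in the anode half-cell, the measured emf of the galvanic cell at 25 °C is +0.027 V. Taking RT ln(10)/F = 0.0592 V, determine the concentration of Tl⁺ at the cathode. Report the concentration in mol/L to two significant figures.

0.031 M

Tl⁺/Tl is the cathode, Fe²⁺/Fe the anode: E°cell = +0.07 V, n = 2.
Overall reaction: 2 Tl⁺(aq) + Fe(s) → 2 Tl(s) + Fe²⁺(aq); Q = [Fe²⁺]^1/[Tl⁺]^2.
From E = E° − (0.0592/n) log Q: log Q = (E° − E)·n/0.0592 = (+0.07 − (+0.027))·2/0.0592 = 1.4527.
So 2·log[Tl⁺] = 1·log(0.0271) − log Q = -1.5670 − (1.4527) = -3.0197; log[Tl⁺] = -3.0197 / 2 = -1.5098; [Tl⁺] = 10^(-1.5098) ≈ 0.031 M.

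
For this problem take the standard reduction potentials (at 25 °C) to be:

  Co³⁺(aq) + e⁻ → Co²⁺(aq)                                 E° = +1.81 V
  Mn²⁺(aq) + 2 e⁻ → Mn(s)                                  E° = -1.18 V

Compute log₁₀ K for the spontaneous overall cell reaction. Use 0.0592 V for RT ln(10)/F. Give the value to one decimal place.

101.0

Cathode: Co³⁺/Co²⁺; anode: Mn²⁺/Mn. E°cell = +2.99 V, n = 2.
log K = nE°cell / 0.0592 = (2)(+2.99) / 0.0592 = 101.0.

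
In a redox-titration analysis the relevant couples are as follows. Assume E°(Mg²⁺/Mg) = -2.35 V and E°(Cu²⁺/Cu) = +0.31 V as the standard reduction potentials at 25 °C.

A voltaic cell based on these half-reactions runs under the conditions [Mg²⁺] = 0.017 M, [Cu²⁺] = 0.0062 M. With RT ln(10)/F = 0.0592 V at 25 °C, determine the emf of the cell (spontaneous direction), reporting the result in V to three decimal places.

Cu²⁺/Cu is the cathode (higher E°), Mg²⁺/Mg the anode: E°cell = +0.31 − (-2.35) = +2.66 V, n = 2.
Overall: Cu²⁺(aq) + Mg(s) → Cu(s) + Mg²⁺(aq)
Q = [Mg²⁺] / ([Cu²⁺]); log Q = 0.438.
E = E° − (0.0592/n) log Q = +2.66 − (0.0592/2)(0.438) = +2.647 V.

+2.647 V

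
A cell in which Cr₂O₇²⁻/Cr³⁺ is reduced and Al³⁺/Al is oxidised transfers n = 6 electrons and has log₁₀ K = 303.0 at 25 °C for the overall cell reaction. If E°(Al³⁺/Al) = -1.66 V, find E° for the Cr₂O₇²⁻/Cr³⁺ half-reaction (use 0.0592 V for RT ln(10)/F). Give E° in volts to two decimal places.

E°cell = (0.0592/n)·log K = (0.0592/6)(303.0) = +2.990 V.
Since Cr₂O₇²⁻/Cr³⁺ is the cathode and Al³⁺/Al the anode, E°cell = E°(Cr₂O₇²⁻/Cr³⁺) − E°(Al³⁺/Al).
So E°(Cr₂O₇²⁻/Cr³⁺) = E°cell + E°(Al³⁺/Al) = +2.990 + (-1.66) = +1.33 V.

+1.33 V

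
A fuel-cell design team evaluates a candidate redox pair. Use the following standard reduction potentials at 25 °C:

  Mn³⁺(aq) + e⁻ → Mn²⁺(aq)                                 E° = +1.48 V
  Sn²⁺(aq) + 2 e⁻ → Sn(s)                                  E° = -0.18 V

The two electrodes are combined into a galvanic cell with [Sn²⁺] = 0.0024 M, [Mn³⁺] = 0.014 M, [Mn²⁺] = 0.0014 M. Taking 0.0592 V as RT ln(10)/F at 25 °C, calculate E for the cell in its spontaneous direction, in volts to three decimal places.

Mn³⁺/Mn²⁺ is the cathode (higher E°), Sn²⁺/Sn the anode: E°cell = +1.48 − (-0.18) = +1.66 V, n = 2.
Overall: 2 Mn³⁺(aq) + Sn(s) → 2 Mn²⁺(aq) + Sn²⁺(aq)
Q = [Mn²⁺]^2·[Sn²⁺] / ([Mn³⁺]^2); log Q = -4.620.
E = E° − (0.0592/n) log Q = +1.66 − (0.0592/2)(-4.620) = +1.797 V.

+1.797 V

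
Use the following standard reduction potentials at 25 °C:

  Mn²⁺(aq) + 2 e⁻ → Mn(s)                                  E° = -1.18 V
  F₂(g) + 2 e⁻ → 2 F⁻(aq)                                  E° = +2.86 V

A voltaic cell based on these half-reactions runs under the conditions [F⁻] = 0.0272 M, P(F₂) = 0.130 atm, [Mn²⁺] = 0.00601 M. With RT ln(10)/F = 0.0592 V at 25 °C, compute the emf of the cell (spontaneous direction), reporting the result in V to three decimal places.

+4.172 V

F₂/F⁻ is the cathode (higher E°), Mn²⁺/Mn the anode: E°cell = +2.86 − (-1.18) = +4.04 V, n = 2.
Overall: F₂(g) + Mn(s) → 2 F⁻(aq) + Mn²⁺(aq)
Q = [F⁻]^2·[Mn²⁺] / (P(F₂)); log Q = -4.466.
E = E° − (0.0592/n) log Q = +4.04 − (0.0592/2)(-4.466) = +4.172 V.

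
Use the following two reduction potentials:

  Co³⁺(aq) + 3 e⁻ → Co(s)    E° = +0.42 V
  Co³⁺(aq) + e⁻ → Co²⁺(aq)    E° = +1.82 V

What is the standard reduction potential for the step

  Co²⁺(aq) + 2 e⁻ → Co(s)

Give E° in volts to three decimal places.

-0.280 V

Sequential free energies add, so n₃E°₃ = n₁E°₁ + n₂E°₂.
With n₃ = 3, and the known step contributing 1×(+1.82) V, the unknown satisfies 2·E° = 3×(+0.42) − 1×(+1.82) = -0.560.
E° = -0.560 / 2 = -0.280 V.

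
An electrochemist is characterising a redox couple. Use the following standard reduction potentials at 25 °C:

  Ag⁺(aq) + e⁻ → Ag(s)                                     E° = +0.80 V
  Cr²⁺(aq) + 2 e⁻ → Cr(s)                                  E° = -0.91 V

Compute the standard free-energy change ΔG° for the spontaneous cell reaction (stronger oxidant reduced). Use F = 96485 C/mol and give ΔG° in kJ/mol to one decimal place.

Ag⁺/Ag (E° = +0.80 V) is the cathode; Cr²⁺/Cr (E° = -0.91 V) is the anode, so E°cell = +1.71 V.
Balancing electrons gives n = 2 (lcm of 1 and 2).
ΔG° = −nFE° = −(2)(96485)(+1.71) = -329,979 J = -330.0 kJ/mol.

-330.0 kJ/mol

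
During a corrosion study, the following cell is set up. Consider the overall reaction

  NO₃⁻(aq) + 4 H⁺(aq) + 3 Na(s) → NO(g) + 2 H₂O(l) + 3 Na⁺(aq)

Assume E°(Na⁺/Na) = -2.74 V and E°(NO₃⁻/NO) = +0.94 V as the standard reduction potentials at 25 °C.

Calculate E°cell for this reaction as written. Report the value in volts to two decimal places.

+3.68 V

The NO₃⁻/NO couple has the higher reduction potential, so it is the cathode; Na⁺/Na is oxidised at the anode.
E°cell = E°(cathode) − E°(anode) = (+0.94) − (-2.74) = +3.68 V.
Since E°cell > 0, the reaction is spontaneous under standard conditions.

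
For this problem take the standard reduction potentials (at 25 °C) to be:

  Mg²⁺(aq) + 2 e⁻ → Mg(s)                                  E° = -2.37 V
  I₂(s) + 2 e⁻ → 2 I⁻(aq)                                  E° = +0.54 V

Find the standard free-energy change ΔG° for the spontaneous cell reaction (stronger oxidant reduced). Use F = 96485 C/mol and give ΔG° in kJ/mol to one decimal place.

I₂/I⁻ (E° = +0.54 V) is the cathode; Mg²⁺/Mg (E° = -2.37 V) is the anode, so E°cell = +2.91 V.
Balancing electrons gives n = 2 (lcm of 2 and 2).
ΔG° = −nFE° = −(2)(96485)(+2.91) = -561,543 J = -561.5 kJ/mol.

-561.5 kJ/mol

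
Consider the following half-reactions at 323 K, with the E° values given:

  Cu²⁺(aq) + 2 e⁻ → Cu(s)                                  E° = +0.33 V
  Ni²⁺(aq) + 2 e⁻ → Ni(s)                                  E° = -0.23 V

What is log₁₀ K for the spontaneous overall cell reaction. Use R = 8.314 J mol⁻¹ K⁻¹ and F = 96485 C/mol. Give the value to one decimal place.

Cathode: Cu²⁺/Cu; anode: Ni²⁺/Ni. E°cell = (+0.33) − (-0.23) = +0.56 V, with n = 2.
ΔG° = −nFE° = −RT ln K, so ln K = nFE°/(RT) = (2)(96485)(+0.56) / ((8.314)(323)) = 40.241.
log₁₀ K = 40.241 / ln 10 = 17.5.

17.5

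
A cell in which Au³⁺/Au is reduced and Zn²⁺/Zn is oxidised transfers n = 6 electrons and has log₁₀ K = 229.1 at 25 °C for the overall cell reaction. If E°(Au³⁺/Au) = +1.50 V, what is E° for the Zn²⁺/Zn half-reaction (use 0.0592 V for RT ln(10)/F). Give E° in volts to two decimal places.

-0.76 V

E°cell = (0.0592/n)·log K = (0.0592/6)(229.1) = +2.260 V.
Since Au³⁺/Au is the cathode and Zn²⁺/Zn the anode, E°cell = E°(Au³⁺/Au) − E°(Zn²⁺/Zn).
So E°(Zn²⁺/Zn) = E°(Au³⁺/Au) − E°cell = (+1.50) − (+2.260) = -0.76 V.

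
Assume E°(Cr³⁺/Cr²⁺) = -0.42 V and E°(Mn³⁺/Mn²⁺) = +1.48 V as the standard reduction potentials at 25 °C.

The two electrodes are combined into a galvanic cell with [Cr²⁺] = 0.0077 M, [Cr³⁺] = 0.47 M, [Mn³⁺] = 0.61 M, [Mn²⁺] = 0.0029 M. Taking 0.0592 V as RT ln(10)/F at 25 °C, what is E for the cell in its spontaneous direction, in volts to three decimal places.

Mn³⁺/Mn²⁺ is the cathode (higher E°), Cr³⁺/Cr²⁺ the anode: E°cell = +1.48 − (-0.42) = +1.90 V, n = 1.
Overall: Mn³⁺(aq) + Cr²⁺(aq) → Mn²⁺(aq) + Cr³⁺(aq)
Q = [Mn²⁺]·[Cr³⁺] / ([Mn³⁺]·[Cr²⁺]); log Q = -0.537.
E = E° − (0.0592/n) log Q = +1.90 − (0.0592/1)(-0.537) = +1.932 V.

+1.932 V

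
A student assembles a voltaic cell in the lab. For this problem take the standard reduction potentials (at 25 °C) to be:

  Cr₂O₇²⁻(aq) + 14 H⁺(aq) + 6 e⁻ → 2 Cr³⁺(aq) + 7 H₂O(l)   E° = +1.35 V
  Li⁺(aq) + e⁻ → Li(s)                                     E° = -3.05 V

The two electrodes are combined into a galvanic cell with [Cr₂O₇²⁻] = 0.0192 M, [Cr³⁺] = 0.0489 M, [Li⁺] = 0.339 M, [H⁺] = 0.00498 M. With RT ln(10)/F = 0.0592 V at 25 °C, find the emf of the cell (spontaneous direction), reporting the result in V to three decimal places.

+4.119 V

Cr₂O₇²⁻/Cr³⁺ is the cathode (higher E°), Li⁺/Li the anode: E°cell = +1.35 − (-3.05) = +4.40 V, n = 6.
Overall: Cr₂O₇²⁻(aq) + 14 H⁺(aq) + 6 Li(s) → 2 Cr³⁺(aq) + 7 H₂O(l) + 6 Li⁺(aq)
Q = [Cr³⁺]^2·[Li⁺]^6 / ([Cr₂O₇²⁻]·[H⁺]^14); log Q = 28.515.
E = E° − (0.0592/n) log Q = +4.40 − (0.0592/6)(28.515) = +4.119 V.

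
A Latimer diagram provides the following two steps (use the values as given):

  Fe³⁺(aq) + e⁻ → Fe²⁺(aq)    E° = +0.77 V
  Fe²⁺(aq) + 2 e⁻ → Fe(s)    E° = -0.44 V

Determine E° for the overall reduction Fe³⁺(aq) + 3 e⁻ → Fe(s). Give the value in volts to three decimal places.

Standard free energies of sequential steps add: ΔG°₃ = ΔG°₁ + ΔG°₂, so n₃E°₃ = n₁E°₁ + n₂E°₂.
E°₃ = (1×+0.77 + 2×-0.44) / 3 = (-0.110) / 3 = -0.037 V.

-0.037 V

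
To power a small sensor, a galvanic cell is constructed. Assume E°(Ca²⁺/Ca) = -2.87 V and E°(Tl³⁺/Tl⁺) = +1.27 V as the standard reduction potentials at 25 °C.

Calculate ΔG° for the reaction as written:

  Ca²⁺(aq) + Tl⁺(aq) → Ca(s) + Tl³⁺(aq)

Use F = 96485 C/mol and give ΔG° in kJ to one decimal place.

+798.9 kJ

As written, Ca²⁺/Ca is reduced (cathode) and Tl³⁺/Tl⁺ is oxidised (anode), so E°cell = (-2.87) − (+1.27) = -4.14 V.
Balancing electrons gives n = 2.
ΔG° = −nFE° = −(2)(96485)(-4.14) = 798,896 J = +798.9 kJ.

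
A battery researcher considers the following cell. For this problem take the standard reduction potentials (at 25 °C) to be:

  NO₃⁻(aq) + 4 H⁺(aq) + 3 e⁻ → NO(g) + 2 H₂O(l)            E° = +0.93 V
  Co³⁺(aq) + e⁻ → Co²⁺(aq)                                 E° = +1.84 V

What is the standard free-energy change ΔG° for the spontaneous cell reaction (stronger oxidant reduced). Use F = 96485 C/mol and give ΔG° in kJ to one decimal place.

-263.4 kJ

Co³⁺/Co²⁺ (E° = +1.84 V) is the cathode; NO₃⁻/NO (E° = +0.93 V) is the anode, so E°cell = +0.91 V.
Balancing electrons gives n = 3 (lcm of 1 and 3).
ΔG° = −nFE° = −(3)(96485)(+0.91) = -263,404 J = -263.4 kJ.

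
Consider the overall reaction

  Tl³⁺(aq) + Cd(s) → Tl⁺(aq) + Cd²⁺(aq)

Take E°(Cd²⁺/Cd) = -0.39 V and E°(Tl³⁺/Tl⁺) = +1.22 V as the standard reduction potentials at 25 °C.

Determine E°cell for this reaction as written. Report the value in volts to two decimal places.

+1.61 V

The Tl³⁺/Tl⁺ couple has the higher reduction potential, so it is the cathode; Cd²⁺/Cd is oxidised at the anode.
E°cell = E°(cathode) − E°(anode) = (+1.22) − (-0.39) = +1.61 V.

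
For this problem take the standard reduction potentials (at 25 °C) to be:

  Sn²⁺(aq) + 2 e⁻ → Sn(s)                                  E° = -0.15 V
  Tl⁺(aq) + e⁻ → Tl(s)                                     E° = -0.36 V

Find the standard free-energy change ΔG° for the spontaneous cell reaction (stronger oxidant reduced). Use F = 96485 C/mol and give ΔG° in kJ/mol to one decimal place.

-40.5 kJ/mol

Sn²⁺/Sn (E° = -0.15 V) is the cathode; Tl⁺/Tl (E° = -0.36 V) is the anode, so E°cell = +0.21 V.
Balancing electrons gives n = 2 (lcm of 2 and 1).
ΔG° = −nFE° = −(2)(96485)(+0.21) = -40,524 J = -40.5 kJ/mol.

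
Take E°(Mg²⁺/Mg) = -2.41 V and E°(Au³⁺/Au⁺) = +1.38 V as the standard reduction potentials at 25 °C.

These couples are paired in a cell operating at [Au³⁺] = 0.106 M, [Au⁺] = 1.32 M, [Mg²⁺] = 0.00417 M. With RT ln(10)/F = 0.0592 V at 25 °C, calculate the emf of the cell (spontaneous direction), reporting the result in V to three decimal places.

+3.828 V

Au³⁺/Au⁺ is the cathode (higher E°), Mg²⁺/Mg the anode: E°cell = +1.38 − (-2.41) = +3.79 V, n = 2.
Overall: Au³⁺(aq) + Mg(s) → Au⁺(aq) + Mg²⁺(aq)
Q = [Au⁺]·[Mg²⁺] / ([Au³⁺]); log Q = -1.285.
E = E° − (0.0592/n) log Q = +3.79 − (0.0592/2)(-1.285) = +3.828 V.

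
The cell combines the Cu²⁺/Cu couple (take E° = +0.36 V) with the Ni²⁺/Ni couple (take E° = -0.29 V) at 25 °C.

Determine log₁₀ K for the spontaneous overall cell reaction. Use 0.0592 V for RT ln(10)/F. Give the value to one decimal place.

Cathode: Cu²⁺/Cu; anode: Ni²⁺/Ni. E°cell = +0.65 V, n = 2.
log K = nE°cell / 0.0592 = (2)(+0.65) / 0.0592 = 22.0.

22.0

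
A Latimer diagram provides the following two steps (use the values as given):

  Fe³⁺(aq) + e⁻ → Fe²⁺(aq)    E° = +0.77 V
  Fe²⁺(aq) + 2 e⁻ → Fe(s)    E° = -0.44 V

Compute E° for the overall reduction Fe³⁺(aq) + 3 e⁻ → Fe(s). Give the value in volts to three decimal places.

Since ΔG° = −nFE° is additive over sequential reductions, n₃E°₃ = n₁E°₁ + n₂E°₂.
E°₃ = (1×+0.77 + 2×-0.44) / 3 = (-0.110) / 3 = -0.037 V.

-0.037 V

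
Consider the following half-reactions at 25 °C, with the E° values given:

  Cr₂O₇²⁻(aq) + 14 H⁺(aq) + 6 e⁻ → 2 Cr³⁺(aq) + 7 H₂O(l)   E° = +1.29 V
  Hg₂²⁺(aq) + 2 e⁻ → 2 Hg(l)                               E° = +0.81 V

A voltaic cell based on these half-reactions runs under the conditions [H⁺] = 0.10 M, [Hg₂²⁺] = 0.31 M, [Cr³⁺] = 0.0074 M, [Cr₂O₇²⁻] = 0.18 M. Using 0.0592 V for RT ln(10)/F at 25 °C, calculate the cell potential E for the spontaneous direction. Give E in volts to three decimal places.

Cr₂O₇²⁻/Cr³⁺ is the cathode (higher E°), Hg₂²⁺/Hg the anode: E°cell = +1.29 − (+0.81) = +0.48 V, n = 6.
Overall: Cr₂O₇²⁻(aq) + 14 H⁺(aq) + 6 Hg(l) → 2 Cr³⁺(aq) + 7 H₂O(l) + 3 Hg₂²⁺(aq)
Q = [Cr³⁺]^2·[Hg₂²⁺]^3 / ([Cr₂O₇²⁻]·[H⁺]^14); log Q = 8.957.
E = E° − (0.0592/n) log Q = +0.48 − (0.0592/6)(8.957) = +0.392 V.

+0.392 V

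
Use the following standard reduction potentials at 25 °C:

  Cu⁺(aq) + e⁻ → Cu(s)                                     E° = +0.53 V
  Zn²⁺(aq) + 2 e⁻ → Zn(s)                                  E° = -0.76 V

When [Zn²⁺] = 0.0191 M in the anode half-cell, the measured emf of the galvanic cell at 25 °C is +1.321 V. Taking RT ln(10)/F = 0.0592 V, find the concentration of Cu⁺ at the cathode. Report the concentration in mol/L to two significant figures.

Cu⁺/Cu is the cathode, Zn²⁺/Zn the anode: E°cell = +1.29 V, n = 2.
Overall reaction: 2 Cu⁺(aq) + Zn(s) → 2 Cu(s) + Zn²⁺(aq); Q = [Zn²⁺]^1/[Cu⁺]^2.
From E = E° − (0.0592/n) log Q: log Q = (E° − E)·n/0.0592 = (+1.29 − (+1.321))·2/0.0592 = -1.0473.
So 2·log[Cu⁺] = 1·log(0.0191) − log Q = -1.7190 − (-1.0473) = -0.6717; log[Cu⁺] = -0.6717 / 2 = -0.3358; [Cu⁺] = 10^(-0.3358) ≈ 0.46 M.

0.46 M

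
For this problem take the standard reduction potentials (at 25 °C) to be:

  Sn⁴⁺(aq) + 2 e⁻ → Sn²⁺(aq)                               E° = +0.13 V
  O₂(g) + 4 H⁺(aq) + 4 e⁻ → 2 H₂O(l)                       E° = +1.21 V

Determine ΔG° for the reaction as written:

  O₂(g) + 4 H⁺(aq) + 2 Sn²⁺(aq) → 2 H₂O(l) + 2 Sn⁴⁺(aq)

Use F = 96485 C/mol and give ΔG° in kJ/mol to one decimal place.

As written, O₂/H₂O is reduced (cathode) and Sn⁴⁺/Sn²⁺ is oxidised (anode), so E°cell = (+1.21) − (+0.13) = +1.08 V.
Balancing electrons gives n = 4.
ΔG° = −nFE° = −(4)(96485)(+1.08) = -416,815 J = -416.8 kJ/mol.

-416.8 kJ/mol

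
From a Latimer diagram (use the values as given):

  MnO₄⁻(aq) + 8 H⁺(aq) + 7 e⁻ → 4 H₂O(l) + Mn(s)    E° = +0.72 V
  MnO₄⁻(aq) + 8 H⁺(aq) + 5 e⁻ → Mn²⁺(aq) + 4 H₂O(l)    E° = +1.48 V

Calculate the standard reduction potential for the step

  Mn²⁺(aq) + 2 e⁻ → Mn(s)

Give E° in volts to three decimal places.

-1.180 V

Sequential free energies add, so n₃E°₃ = n₁E°₁ + n₂E°₂.
With n₃ = 7, and the known step contributing 5×(+1.48) V, the unknown satisfies 2·E° = 7×(+0.72) − 5×(+1.48) = -2.360.
E° = -2.360 / 2 = -1.180 V.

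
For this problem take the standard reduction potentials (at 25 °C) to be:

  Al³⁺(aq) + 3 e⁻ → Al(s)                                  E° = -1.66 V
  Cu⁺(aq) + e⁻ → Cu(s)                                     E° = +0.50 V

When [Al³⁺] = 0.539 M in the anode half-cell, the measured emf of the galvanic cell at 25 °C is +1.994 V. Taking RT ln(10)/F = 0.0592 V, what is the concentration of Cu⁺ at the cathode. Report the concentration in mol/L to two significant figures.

0.0013 M

Cu⁺/Cu is the cathode, Al³⁺/Al the anode: E°cell = +2.16 V, n = 3.
Overall reaction: 3 Cu⁺(aq) + Al(s) → 3 Cu(s) + Al³⁺(aq); Q = [Al³⁺]^1/[Cu⁺]^3.
From E = E° − (0.0592/n) log Q: log Q = (E° − E)·n/0.0592 = (+2.16 − (+1.994))·3/0.0592 = 8.4122.
So 3·log[Cu⁺] = 1·log(0.539) − log Q = -0.2684 − (8.4122) = -8.6806; log[Cu⁺] = -8.6806 / 3 = -2.8935; [Cu⁺] = 10^(-2.8935) ≈ 0.0013 M.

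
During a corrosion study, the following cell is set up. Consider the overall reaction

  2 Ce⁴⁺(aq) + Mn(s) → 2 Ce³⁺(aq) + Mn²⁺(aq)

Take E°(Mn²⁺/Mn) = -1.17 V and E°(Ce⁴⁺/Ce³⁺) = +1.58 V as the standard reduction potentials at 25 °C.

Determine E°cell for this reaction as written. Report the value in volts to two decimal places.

The Ce⁴⁺/Ce³⁺ couple has the higher reduction potential, so it is the cathode; Mn²⁺/Mn is oxidised at the anode.
E°cell = E°(cathode) − E°(anode) = (+1.58) − (-1.17) = +2.75 V.

+2.75 V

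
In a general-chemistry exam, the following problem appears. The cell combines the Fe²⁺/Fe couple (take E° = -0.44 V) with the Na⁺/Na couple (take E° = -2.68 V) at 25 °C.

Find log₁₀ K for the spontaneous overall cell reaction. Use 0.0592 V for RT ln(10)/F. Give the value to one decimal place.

75.7

Cathode: Fe²⁺/Fe; anode: Na⁺/Na. E°cell = +2.24 V, n = 2.
log K = nE°cell / 0.0592 = (2)(+2.24) / 0.0592 = 75.7.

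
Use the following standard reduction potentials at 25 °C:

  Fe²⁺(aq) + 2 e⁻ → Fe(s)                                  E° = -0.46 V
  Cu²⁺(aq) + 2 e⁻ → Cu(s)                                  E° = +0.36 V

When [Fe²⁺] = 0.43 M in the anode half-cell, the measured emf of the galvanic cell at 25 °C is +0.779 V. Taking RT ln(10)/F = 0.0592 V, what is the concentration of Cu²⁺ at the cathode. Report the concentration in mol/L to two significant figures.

Cu²⁺/Cu is the cathode, Fe²⁺/Fe the anode: E°cell = +0.82 V, n = 2.
Overall reaction: Cu²⁺(aq) + Fe(s) → Cu(s) + Fe²⁺(aq); Q = [Fe²⁺]^1/[Cu²⁺]^1.
From E = E° − (0.0592/n) log Q: log Q = (E° − E)·n/0.0592 = (+0.82 − (+0.779))·2/0.0592 = 1.3851.
So 1·log[Cu²⁺] = 1·log(0.43) − log Q = -0.3665 − (1.3851) = -1.7516; [Cu²⁺] = 10^(-1.7516) ≈ 0.018 M.

0.018 M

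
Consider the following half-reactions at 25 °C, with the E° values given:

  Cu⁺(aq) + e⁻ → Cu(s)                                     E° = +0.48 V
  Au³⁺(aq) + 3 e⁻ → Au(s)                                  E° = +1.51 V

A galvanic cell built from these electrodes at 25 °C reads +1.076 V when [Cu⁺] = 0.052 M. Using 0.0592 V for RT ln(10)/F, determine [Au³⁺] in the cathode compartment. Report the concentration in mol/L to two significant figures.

Au³⁺/Au is the cathode, Cu⁺/Cu the anode: E°cell = +1.03 V, n = 3.
Overall reaction: Au³⁺(aq) + 3 Cu(s) → Au(s) + 3 Cu⁺(aq); Q = [Cu⁺]^3/[Au³⁺]^1.
From E = E° − (0.0592/n) log Q: log Q = (E° − E)·n/0.0592 = (+1.03 − (+1.076))·3/0.0592 = -2.3311.
So 1·log[Au³⁺] = 3·log(0.052) − log Q = -3.8520 − (-2.3311) = -1.5209; [Au³⁺] = 10^(-1.5209) ≈ 0.030 M.

0.030 M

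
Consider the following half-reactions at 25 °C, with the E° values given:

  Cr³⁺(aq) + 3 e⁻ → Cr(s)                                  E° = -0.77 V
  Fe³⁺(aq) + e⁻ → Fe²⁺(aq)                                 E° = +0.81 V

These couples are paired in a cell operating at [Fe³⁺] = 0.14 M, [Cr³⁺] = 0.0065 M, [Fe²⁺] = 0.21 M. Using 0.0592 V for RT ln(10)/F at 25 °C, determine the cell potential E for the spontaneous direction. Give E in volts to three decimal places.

Fe³⁺/Fe²⁺ is the cathode (higher E°), Cr³⁺/Cr the anode: E°cell = +0.81 − (-0.77) = +1.58 V, n = 3.
Overall: 3 Fe³⁺(aq) + Cr(s) → 3 Fe²⁺(aq) + Cr³⁺(aq)
Q = [Fe²⁺]^3·[Cr³⁺] / ([Fe³⁺]^3); log Q = -1.659.
E = E° − (0.0592/n) log Q = +1.58 − (0.0592/3)(-1.659) = +1.613 V.

+1.613 V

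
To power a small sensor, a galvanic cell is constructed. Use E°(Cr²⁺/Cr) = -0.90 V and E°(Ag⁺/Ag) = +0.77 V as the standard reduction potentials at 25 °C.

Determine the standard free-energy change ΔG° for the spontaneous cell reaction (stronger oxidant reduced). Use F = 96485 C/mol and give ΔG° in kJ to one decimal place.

-322.3 kJ

Ag⁺/Ag (E° = +0.77 V) is the cathode; Cr²⁺/Cr (E° = -0.90 V) is the anode, so E°cell = +1.67 V.
Balancing electrons gives n = 2 (lcm of 1 and 2).
ΔG° = −nFE° = −(2)(96485)(+1.67) = -322,260 J = -322.3 kJ.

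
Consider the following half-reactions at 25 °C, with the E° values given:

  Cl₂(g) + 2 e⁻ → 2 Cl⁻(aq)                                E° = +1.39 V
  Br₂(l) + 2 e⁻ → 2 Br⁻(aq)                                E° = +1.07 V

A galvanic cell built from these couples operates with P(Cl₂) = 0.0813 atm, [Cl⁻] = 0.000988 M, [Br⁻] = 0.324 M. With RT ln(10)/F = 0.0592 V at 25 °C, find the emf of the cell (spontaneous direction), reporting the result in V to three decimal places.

+0.437 V

Cl₂/Cl⁻ is the cathode (higher E°), Br₂/Br⁻ the anode: E°cell = +1.39 − (+1.07) = +0.32 V, n = 2.
Overall: Cl₂(g) + 2 Br⁻(aq) → 2 Cl⁻(aq) + Br₂(l)
Q = [Cl⁻]^2 / (P(Cl₂)·[Br⁻]^2); log Q = -3.942.
E = E° − (0.0592/n) log Q = +0.32 − (0.0592/2)(-3.942) = +0.437 V.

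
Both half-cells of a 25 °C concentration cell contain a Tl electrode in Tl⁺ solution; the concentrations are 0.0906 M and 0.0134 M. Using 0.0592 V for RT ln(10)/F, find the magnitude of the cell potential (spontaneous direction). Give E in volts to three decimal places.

For a concentration cell E°cell = 0. The 0.0906 M side is the cathode (reduction is favoured where [Tl⁺] is higher).
With n = 1, E = −(0.0592/1) log([Tl⁺]ₐₙ/[Tl⁺]꜀ₐₜ) = −(0.0592/1) log(0.0134/0.0906) = −(0.0592/1)(-0.830) = +0.049 V.

+0.049 V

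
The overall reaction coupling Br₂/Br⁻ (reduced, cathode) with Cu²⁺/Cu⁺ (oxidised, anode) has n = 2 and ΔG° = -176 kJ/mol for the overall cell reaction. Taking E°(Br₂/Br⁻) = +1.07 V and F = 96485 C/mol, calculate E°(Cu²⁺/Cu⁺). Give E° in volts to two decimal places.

+0.16 V

E°cell = −ΔG°/(nF) = −(-176×10³)/((2)(96485)) = +0.912 V.
Since Br₂/Br⁻ is the cathode and Cu²⁺/Cu⁺ the anode, E°cell = E°(Br₂/Br⁻) − E°(Cu²⁺/Cu⁺).
So E°(Cu²⁺/Cu⁺) = E°(Br₂/Br⁻) − E°cell = (+1.07) − (+0.912) = +0.16 V.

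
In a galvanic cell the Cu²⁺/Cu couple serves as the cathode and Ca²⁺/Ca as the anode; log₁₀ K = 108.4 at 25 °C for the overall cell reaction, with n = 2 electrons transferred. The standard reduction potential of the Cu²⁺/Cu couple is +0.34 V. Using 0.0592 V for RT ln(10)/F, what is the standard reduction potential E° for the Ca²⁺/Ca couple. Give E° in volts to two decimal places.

-2.87 V

E°cell = (0.0592/n)·log K = (0.0592/2)(108.4) = +3.209 V.
Since Cu²⁺/Cu is the cathode and Ca²⁺/Ca the anode, E°cell = E°(Cu²⁺/Cu) − E°(Ca²⁺/Ca).
So E°(Ca²⁺/Ca) = E°(Cu²⁺/Cu) − E°cell = (+0.34) − (+3.209) = -2.87 V.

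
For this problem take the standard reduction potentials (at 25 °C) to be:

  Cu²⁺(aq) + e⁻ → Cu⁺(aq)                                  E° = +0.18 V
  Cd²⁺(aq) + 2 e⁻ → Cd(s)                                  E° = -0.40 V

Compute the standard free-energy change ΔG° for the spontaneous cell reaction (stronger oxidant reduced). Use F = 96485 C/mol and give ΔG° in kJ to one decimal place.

-111.9 kJ

Cu²⁺/Cu⁺ (E° = +0.18 V) is the cathode; Cd²⁺/Cd (E° = -0.40 V) is the anode, so E°cell = +0.58 V.
Balancing electrons gives n = 2 (lcm of 1 and 2).
ΔG° = −nFE° = −(2)(96485)(+0.58) = -111,923 J = -111.9 kJ.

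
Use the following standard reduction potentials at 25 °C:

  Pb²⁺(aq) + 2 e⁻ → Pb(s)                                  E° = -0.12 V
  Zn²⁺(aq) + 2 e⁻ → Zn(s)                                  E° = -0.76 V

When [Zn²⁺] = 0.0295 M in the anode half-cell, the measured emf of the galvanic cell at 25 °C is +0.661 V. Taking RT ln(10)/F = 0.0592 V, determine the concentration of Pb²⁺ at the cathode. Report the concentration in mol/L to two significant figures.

Pb²⁺/Pb is the cathode, Zn²⁺/Zn the anode: E°cell = +0.64 V, n = 2.
Overall reaction: Pb²⁺(aq) + Zn(s) → Pb(s) + Zn²⁺(aq); Q = [Zn²⁺]^1/[Pb²⁺]^1.
From E = E° − (0.0592/n) log Q: log Q = (E° − E)·n/0.0592 = (+0.64 − (+0.661))·2/0.0592 = -0.7095.
So 1·log[Pb²⁺] = 1·log(0.0295) − log Q = -1.5302 − (-0.7095) = -0.8207; [Pb²⁺] = 10^(-0.8207) ≈ 0.15 M.

0.15 M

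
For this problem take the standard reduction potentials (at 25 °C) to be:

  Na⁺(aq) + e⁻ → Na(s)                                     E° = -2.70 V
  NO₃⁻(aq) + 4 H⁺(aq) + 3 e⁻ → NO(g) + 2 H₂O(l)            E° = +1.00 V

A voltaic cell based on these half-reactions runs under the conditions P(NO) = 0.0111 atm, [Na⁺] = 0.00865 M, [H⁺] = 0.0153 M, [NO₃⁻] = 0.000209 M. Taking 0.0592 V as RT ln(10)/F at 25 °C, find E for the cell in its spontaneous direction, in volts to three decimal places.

+3.645 V

NO₃⁻/NO is the cathode (higher E°), Na⁺/Na the anode: E°cell = +1.00 − (-2.70) = +3.70 V, n = 3.
Overall: NO₃⁻(aq) + 4 H⁺(aq) + 3 Na(s) → NO(g) + 2 H₂O(l) + 3 Na⁺(aq)
Q = P(NO)·[Na⁺]^3 / ([NO₃⁻]·[H⁺]^4); log Q = 2.797.
E = E° − (0.0592/n) log Q = +3.70 − (0.0592/3)(2.797) = +3.645 V.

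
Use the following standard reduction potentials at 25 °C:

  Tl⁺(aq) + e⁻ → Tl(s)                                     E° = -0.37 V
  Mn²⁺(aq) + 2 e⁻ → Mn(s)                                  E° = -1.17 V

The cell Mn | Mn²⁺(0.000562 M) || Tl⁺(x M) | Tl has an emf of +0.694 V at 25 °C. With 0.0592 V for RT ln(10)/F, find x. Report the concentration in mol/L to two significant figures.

0.00038 M

Tl⁺/Tl is the cathode, Mn²⁺/Mn the anode: E°cell = +0.80 V, n = 2.
Overall reaction: 2 Tl⁺(aq) + Mn(s) → 2 Tl(s) + Mn²⁺(aq); Q = [Mn²⁺]^1/[Tl⁺]^2.
From E = E° − (0.0592/n) log Q: log Q = (E° − E)·n/0.0592 = (+0.80 − (+0.694))·2/0.0592 = 3.5811.
So 2·log[Tl⁺] = 1·log(0.000562) − log Q = -3.2503 − (3.5811) = -6.8314; log[Tl⁺] = -6.8314 / 2 = -3.4157; [Tl⁺] = 10^(-3.4157) ≈ 0.00038 M.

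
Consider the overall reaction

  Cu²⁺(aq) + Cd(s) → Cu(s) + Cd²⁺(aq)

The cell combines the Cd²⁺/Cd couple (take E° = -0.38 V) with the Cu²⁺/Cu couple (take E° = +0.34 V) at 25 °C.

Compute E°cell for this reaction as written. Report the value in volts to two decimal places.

The Cu²⁺/Cu couple has the higher reduction potential, so it is the cathode; Cd²⁺/Cd is oxidised at the anode.
E°cell = E°(cathode) − E°(anode) = (+0.34) − (-0.38) = +0.72 V.

+0.72 V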